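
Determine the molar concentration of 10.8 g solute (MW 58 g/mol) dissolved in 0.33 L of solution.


C = (mass / MW) / volume
C = (10.8 / 58) / 0.33
C = 0.5643 M

0.5643 M


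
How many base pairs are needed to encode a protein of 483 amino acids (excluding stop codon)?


Each amino acid = 1 codon = 3 bp
bp = 483 * 3 = 1449 bp

1449 bp


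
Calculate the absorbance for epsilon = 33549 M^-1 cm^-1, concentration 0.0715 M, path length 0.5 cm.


A = epsilon * c * l
A = 33549 * 0.0715 * 0.5
A = 1199.3767

1199.3767


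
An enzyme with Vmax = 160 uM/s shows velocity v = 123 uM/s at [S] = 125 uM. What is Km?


Km = [S] * (Vmax - v) / v
Km = 125 * (160 - 123) / 123
Km = 37.6016 uM

37.6016 uM


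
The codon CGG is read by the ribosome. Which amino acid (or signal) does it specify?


Standard genetic code lookup.
Codon CGG -> Arg

Arg


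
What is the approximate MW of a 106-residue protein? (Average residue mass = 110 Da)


MW = n_residues * 110 Da
MW = 106 * 110
MW = 11660 Da

11660 Da


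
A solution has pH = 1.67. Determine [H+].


[H+] = 10^(-pH)
[H+] = 10^(-1.67)
[H+] = 0.0214 M

0.0214 M


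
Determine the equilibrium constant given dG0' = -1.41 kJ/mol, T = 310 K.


Keq = exp(-dG0 * 1000 / (R * T))
Keq = exp(-(-1.41) * 1000 / (8.314 * 310))
Keq = 1.7282

1.7282


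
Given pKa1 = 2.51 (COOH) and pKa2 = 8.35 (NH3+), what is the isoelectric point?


pI = (pKa1 + pKa2) / 2
pI = (2.51 + 8.35) / 2
pI = 5.43

5.43


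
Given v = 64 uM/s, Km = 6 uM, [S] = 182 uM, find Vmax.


Vmax = v * (Km + [S]) / [S]
Vmax = 64 * (6 + 182) / 182
Vmax = 66.1099 uM/s

66.1099 uM/s


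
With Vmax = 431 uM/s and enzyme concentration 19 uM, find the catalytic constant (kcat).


kcat = Vmax / [E]t
kcat = 431 / 19
kcat = 22.6842 s^-1

22.6842 s^-1


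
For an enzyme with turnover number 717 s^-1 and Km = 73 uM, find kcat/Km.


Catalytic efficiency = kcat / Km
= 717 / 73
= 9.8219 uM^-1*s^-1

9.8219 uM^-1*s^-1


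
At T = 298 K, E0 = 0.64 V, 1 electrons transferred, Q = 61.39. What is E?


E = E0 - (RT/nF) * ln(Q)
E = 0.64 - (8.314 * 298 / (1 * 96485)) * ln(61.39)
E = 0.5343 V

0.5343 V


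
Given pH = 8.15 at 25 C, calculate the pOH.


pOH = 14 - pH
pOH = 14 - 8.15
pOH = 5.85

5.85


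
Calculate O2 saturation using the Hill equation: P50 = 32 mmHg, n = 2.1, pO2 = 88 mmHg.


Y = pO2^n / (P50^n + pO2^n)
Y = 88^2.1 / (32^2.1 + 88^2.1)
Y = 89.32%

89.32%


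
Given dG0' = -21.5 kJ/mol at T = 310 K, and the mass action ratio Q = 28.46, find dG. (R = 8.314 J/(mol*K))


dG = dG0' + RT * ln(Q) / 1000
dG = -21.5 + 8.314 * 310 * ln(28.46) / 1000
dG = -12.8698 kJ/mol

-12.8698 kJ/mol


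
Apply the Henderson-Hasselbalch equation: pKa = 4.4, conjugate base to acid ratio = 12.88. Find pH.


pH = pKa + log10([A-]/[HA])
pH = 4.4 + log10(12.88)
pH = 5.5099

5.5099


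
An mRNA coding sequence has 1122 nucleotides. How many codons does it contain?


codons = nucleotides / 3
codons = 1122 / 3 = 374

374


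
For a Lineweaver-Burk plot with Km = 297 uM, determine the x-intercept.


x-intercept = -1/Km
= -1/297
= -0.0034 1/uM

-0.0034 1/uM


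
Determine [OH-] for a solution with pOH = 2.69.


[OH-] = 10^(-pOH)
[OH-] = 10^(-2.69)
[OH-] = 0.002 M

0.002 M


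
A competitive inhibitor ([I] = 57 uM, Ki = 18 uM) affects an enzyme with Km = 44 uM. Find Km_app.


Km_app = Km * (1 + [I]/Ki)
Km_app = 44 * (1 + 57/18)
Km_app = 183.3333 uM

183.3333 uM


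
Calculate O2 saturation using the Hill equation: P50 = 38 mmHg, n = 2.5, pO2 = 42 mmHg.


Y = pO2^n / (P50^n + pO2^n)
Y = 42^2.5 / (38^2.5 + 42^2.5)
Y = 56.22%

56.22%


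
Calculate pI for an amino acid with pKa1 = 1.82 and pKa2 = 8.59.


pI = (pKa1 + pKa2) / 2
pI = (1.82 + 8.59) / 2
pI = 5.205

5.205


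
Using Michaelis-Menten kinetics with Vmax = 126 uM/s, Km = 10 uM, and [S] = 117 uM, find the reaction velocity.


v = Vmax * [S] / (Km + [S])
v = 126 * 117 / (10 + 117)
v = 116.0787 uM/s

116.0787 uM/s


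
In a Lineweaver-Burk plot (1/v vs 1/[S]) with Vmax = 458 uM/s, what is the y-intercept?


y-intercept = 1/Vmax
= 1/458
= 0.0022 s/uM

0.0022 s/uM


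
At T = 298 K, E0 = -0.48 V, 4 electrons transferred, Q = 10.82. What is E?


E = E0 - (RT/nF) * ln(Q)
E = -0.48 - (8.314 * 298 / (4 * 96485)) * ln(10.82)
E = -0.4953 V

-0.4953 V


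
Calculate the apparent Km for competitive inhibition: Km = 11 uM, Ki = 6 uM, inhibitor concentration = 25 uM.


Km_app = Km * (1 + [I]/Ki)
Km_app = 11 * (1 + 25/6)
Km_app = 56.8333 uM

56.8333 uM


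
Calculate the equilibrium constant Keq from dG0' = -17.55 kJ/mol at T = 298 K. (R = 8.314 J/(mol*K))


Keq = exp(-dG0 * 1000 / (R * T))
Keq = exp(-(-17.55) * 1000 / (8.314 * 298))
Keq = 1192.1908

1192.1908


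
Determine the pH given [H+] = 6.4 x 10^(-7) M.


pH = -log10([H+])
pH = -log10(6.4 x 10^(-7))
pH = 6.1938

6.1938


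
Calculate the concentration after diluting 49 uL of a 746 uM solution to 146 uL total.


C2 = C1 * V1 / V2
C2 = 746 * 49 / 146
C2 = 250.3699 uM

250.3699 uM


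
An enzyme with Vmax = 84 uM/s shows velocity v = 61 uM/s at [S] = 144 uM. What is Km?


Km = [S] * (Vmax - v) / v
Km = 144 * (84 - 61) / 61
Km = 54.2951 uM

54.2951 uM


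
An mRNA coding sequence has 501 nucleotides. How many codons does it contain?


codons = nucleotides / 3
codons = 501 / 3 = 167

167


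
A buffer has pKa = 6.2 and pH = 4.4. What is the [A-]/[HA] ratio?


[A-]/[HA] = 10^(pH - pKa)
= 10^(4.4 - 6.2)
= 0.0158

0.0158


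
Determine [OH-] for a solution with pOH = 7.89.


[OH-] = 10^(-pOH)
[OH-] = 10^(-7.89)
[OH-] = 1.288e-08 M

1.288e-08 M


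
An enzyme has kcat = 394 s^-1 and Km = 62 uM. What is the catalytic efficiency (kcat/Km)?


Catalytic efficiency = kcat / Km
= 394 / 62
= 6.3548 uM^-1*s^-1

6.3548 uM^-1*s^-1


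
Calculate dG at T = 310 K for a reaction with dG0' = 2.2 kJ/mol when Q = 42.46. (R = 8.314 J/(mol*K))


dG = dG0' + RT * ln(Q) / 1000
dG = 2.2 + 8.314 * 310 * ln(42.46) / 1000
dG = 11.8613 kJ/mol

11.8613 kJ/mol


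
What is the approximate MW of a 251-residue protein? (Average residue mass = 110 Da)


MW = n_residues * 110 Da
MW = 251 * 110
MW = 27610 Da

27610 Da


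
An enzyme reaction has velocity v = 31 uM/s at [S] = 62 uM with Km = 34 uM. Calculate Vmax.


Vmax = v * (Km + [S]) / [S]
Vmax = 31 * (34 + 62) / 62
Vmax = 48.0 uM/s

48.0 uM/s


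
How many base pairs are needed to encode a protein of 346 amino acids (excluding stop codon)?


Each amino acid = 1 codon = 3 bp
bp = 346 * 3 = 1038 bp

1038 bp


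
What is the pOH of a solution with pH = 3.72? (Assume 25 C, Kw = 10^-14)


pOH = 14 - pH
pOH = 14 - 3.72
pOH = 10.28

10.28


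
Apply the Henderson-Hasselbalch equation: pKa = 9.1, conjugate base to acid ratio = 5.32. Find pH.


pH = pKa + log10([A-]/[HA])
pH = 9.1 + log10(5.32)
pH = 9.8259

9.8259


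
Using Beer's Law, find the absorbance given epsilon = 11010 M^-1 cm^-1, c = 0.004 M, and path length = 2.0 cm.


A = epsilon * c * l
A = 11010 * 0.004 * 2.0
A = 88.08

88.08


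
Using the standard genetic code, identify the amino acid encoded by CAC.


Standard genetic code lookup.
Codon CAC -> His

His


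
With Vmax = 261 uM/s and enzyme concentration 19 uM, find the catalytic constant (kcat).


kcat = Vmax / [E]t
kcat = 261 / 19
kcat = 13.7368 s^-1

13.7368 s^-1


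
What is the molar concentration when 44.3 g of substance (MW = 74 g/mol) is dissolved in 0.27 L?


C = (mass / MW) / volume
C = (44.3 / 74) / 0.27
C = 2.2172 M

2.2172 M


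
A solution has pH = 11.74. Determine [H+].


[H+] = 10^(-pH)
[H+] = 10^(-11.74)
[H+] = 1.820e-12 M

1.820e-12 M


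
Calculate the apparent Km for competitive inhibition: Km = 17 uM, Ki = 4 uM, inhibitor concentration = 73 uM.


Km_app = Km * (1 + [I]/Ki)
Km_app = 17 * (1 + 73/4)
Km_app = 327.25 uM

327.25 uM


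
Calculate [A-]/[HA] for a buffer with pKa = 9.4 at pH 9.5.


[A-]/[HA] = 10^(pH - pKa)
= 10^(9.5 - 9.4)
= 1.2589

1.2589


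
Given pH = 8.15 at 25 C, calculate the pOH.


pOH = 14 - pH
pOH = 14 - 8.15
pOH = 5.85

5.85


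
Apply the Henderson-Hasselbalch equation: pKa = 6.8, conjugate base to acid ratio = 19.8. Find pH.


pH = pKa + log10([A-]/[HA])
pH = 6.8 + log10(19.8)
pH = 8.0967

8.0967


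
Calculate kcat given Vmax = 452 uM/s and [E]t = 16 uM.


kcat = Vmax / [E]t
kcat = 452 / 16
kcat = 28.25 s^-1

28.25 s^-1


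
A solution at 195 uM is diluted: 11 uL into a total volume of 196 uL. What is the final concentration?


C2 = C1 * V1 / V2
C2 = 195 * 11 / 196
C2 = 10.9439 uM

10.9439 uM


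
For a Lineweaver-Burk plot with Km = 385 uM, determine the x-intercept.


x-intercept = -1/Km
= -1/385
= -0.0026 1/uM

-0.0026 1/uM


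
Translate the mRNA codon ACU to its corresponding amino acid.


Standard genetic code lookup.
Codon ACU -> Thr

Thr


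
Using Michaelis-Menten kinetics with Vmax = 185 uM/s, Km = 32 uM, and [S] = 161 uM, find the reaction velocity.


v = Vmax * [S] / (Km + [S])
v = 185 * 161 / (32 + 161)
v = 154.3264 uM/s

154.3264 uM/s


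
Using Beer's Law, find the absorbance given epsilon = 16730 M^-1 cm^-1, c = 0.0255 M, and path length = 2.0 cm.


A = epsilon * c * l
A = 16730 * 0.0255 * 2.0
A = 853.23

853.23


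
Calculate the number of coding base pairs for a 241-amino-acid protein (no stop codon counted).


Each amino acid = 1 codon = 3 bp
bp = 241 * 3 = 723 bp

723 bp


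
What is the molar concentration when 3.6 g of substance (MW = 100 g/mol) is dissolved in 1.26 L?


C = (mass / MW) / volume
C = (3.6 / 100) / 1.26
C = 0.0286 M

0.0286 M


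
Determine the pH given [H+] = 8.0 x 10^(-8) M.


pH = -log10([H+])
pH = -log10(8.0 x 10^(-8))
pH = 7.0969

7.0969


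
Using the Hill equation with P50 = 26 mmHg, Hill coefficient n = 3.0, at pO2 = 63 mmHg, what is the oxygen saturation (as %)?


Y = pO2^n / (P50^n + pO2^n)
Y = 63^3.0 / (26^3.0 + 63^3.0)
Y = 93.43%

93.43%


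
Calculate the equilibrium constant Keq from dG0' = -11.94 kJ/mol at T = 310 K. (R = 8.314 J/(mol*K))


Keq = exp(-dG0 * 1000 / (R * T))
Keq = exp(-(-11.94) * 1000 / (8.314 * 310))
Keq = 102.7895

102.7895


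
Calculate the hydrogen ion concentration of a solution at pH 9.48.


[H+] = 10^(-pH)
[H+] = 10^(-9.48)
[H+] = 3.311e-10 M

3.311e-10 M


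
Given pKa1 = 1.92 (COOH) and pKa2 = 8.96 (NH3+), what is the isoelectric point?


pI = (pKa1 + pKa2) / 2
pI = (1.92 + 8.96) / 2
pI = 5.44

5.44


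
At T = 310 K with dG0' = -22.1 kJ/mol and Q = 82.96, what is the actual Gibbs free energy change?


dG = dG0' + RT * ln(Q) / 1000
dG = -22.1 + 8.314 * 310 * ln(82.96) / 1000
dG = -10.7124 kJ/mol

-10.7124 kJ/mol


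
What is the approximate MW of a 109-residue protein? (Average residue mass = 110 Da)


MW = n_residues * 110 Da
MW = 109 * 110
MW = 11990 Da

11990 Da


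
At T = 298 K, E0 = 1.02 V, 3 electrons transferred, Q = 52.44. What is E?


E = E0 - (RT/nF) * ln(Q)
E = 1.02 - (8.314 * 298 / (3 * 96485)) * ln(52.44)
E = 0.9861 V

0.9861 V


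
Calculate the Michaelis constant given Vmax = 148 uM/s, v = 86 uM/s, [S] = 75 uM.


Km = [S] * (Vmax - v) / v
Km = 75 * (148 - 86) / 86
Km = 54.0698 uM

54.0698 uM


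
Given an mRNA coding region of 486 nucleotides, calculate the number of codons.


codons = nucleotides / 3
codons = 486 / 3 = 162

162


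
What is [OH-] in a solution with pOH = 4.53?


[OH-] = 10^(-pOH)
[OH-] = 10^(-4.53)
[OH-] = 2.951e-05 M

2.951e-05 M


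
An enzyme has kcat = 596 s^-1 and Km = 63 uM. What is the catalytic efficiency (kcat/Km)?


Catalytic efficiency = kcat / Km
= 596 / 63
= 9.4603 uM^-1*s^-1

9.4603 uM^-1*s^-1


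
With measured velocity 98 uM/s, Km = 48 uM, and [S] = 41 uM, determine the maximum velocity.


Vmax = v * (Km + [S]) / [S]
Vmax = 98 * (48 + 41) / 41
Vmax = 212.7317 uM/s

212.7317 uM/s


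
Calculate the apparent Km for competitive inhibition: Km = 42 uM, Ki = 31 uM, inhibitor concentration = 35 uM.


Km_app = Km * (1 + [I]/Ki)
Km_app = 42 * (1 + 35/31)
Km_app = 89.4194 uM

89.4194 uM


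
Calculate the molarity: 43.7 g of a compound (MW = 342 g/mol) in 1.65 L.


C = (mass / MW) / volume
C = (43.7 / 342) / 1.65
C = 0.0774 M

0.0774 M


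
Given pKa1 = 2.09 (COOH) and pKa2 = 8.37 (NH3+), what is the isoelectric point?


pI = (pKa1 + pKa2) / 2
pI = (2.09 + 8.37) / 2
pI = 5.23

5.23


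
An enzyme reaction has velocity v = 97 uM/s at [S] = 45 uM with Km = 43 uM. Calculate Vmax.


Vmax = v * (Km + [S]) / [S]
Vmax = 97 * (43 + 45) / 45
Vmax = 189.6889 uM/s

189.6889 uM/s


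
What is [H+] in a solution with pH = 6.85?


[H+] = 10^(-pH)
[H+] = 10^(-6.85)
[H+] = 1.413e-07 M

1.413e-07 M


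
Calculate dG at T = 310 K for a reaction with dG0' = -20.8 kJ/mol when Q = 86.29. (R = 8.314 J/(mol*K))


dG = dG0' + RT * ln(Q) / 1000
dG = -20.8 + 8.314 * 310 * ln(86.29) / 1000
dG = -9.311 kJ/mol

-9.311 kJ/mol


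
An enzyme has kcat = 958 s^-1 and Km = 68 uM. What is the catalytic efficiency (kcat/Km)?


Catalytic efficiency = kcat / Km
= 958 / 68
= 14.0882 uM^-1*s^-1

14.0882 uM^-1*s^-1


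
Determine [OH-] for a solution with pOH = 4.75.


[OH-] = 10^(-pOH)
[OH-] = 10^(-4.75)
[OH-] = 1.778e-05 M

1.778e-05 M


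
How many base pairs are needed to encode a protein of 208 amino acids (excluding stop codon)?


Each amino acid = 1 codon = 3 bp
bp = 208 * 3 = 624 bp

624 bp


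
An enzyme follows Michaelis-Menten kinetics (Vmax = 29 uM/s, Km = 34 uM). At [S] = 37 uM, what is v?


v = Vmax * [S] / (Km + [S])
v = 29 * 37 / (34 + 37)
v = 15.1127 uM/s

15.1127 uM/s


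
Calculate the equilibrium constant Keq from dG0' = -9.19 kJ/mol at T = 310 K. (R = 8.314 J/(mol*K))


Keq = exp(-dG0 * 1000 / (R * T))
Keq = exp(-(-9.19) * 1000 / (8.314 * 310))
Keq = 35.3639

35.3639


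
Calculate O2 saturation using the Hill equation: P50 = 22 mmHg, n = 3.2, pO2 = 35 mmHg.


Y = pO2^n / (P50^n + pO2^n)
Y = 35^3.2 / (22^3.2 + 35^3.2)
Y = 81.54%

81.54%


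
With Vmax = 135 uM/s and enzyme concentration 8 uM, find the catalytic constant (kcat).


kcat = Vmax / [E]t
kcat = 135 / 8
kcat = 16.875 s^-1

16.875 s^-1


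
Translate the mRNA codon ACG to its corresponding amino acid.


Standard genetic code lookup.
Codon ACG -> Thr

Thr


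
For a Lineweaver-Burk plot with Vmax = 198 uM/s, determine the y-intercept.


y-intercept = 1/Vmax
= 1/198
= 0.0051 s/uM

0.0051 s/uM


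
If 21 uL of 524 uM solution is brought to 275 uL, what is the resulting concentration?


C2 = C1 * V1 / V2
C2 = 524 * 21 / 275
C2 = 40.0145 uM

40.0145 uM


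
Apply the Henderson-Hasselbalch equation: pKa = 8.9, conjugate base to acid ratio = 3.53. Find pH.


pH = pKa + log10([A-]/[HA])
pH = 8.9 + log10(3.53)
pH = 9.4478

9.4478


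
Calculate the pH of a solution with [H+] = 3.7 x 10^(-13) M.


pH = -log10([H+])
pH = -log10(3.7 x 10^(-13))
pH = 12.4318

12.4318


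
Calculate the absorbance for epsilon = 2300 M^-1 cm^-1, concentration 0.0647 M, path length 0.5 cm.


A = epsilon * c * l
A = 2300 * 0.0647 * 0.5
A = 74.405

74.405


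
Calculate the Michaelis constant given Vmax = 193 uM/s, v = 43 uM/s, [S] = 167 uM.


Km = [S] * (Vmax - v) / v
Km = 167 * (193 - 43) / 43
Km = 582.5581 uM

582.5581 uM


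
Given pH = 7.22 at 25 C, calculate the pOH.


pOH = 14 - pH
pOH = 14 - 7.22
pOH = 6.78

6.78


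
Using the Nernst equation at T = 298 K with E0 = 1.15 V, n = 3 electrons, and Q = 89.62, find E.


E = E0 - (RT/nF) * ln(Q)
E = 1.15 - (8.314 * 298 / (3 * 96485)) * ln(89.62)
E = 1.1115 V

1.1115 V


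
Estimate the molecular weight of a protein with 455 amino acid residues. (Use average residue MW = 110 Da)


MW = n_residues * 110 Da
MW = 455 * 110
MW = 50050 Da

50050 Da


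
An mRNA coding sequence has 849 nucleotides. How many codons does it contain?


codons = nucleotides / 3
codons = 849 / 3 = 283

283


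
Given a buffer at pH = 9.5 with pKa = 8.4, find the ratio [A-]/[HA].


[A-]/[HA] = 10^(pH - pKa)
= 10^(9.5 - 8.4)
= 12.5893

12.5893


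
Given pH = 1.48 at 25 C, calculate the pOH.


pOH = 14 - pH
pOH = 14 - 1.48
pOH = 12.52

12.52


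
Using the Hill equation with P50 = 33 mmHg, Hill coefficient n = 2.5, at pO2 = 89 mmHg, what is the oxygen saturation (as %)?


Y = pO2^n / (P50^n + pO2^n)
Y = 89^2.5 / (33^2.5 + 89^2.5)
Y = 92.28%

92.28%


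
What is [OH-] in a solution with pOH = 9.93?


[OH-] = 10^(-pOH)
[OH-] = 10^(-9.93)
[OH-] = 1.175e-10 M

1.175e-10 M


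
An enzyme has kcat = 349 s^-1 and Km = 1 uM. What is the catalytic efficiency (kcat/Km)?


Catalytic efficiency = kcat / Km
= 349 / 1
= 349.0 uM^-1*s^-1

349.0 uM^-1*s^-1


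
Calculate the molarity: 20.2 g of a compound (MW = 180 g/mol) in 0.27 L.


C = (mass / MW) / volume
C = (20.2 / 180) / 0.27
C = 0.4156 M

0.4156 M


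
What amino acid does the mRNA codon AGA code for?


Standard genetic code lookup.
Codon AGA -> Arg

Arg


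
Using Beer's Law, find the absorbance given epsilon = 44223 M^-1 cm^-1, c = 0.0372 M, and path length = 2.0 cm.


A = epsilon * c * l
A = 44223 * 0.0372 * 2.0
A = 3290.1912

3290.1912


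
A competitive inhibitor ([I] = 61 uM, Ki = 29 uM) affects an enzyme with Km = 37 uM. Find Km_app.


Km_app = Km * (1 + [I]/Ki)
Km_app = 37 * (1 + 61/29)
Km_app = 114.8276 uM

114.8276 uM


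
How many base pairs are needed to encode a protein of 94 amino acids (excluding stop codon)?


Each amino acid = 1 codon = 3 bp
bp = 94 * 3 = 282 bp

282 bp


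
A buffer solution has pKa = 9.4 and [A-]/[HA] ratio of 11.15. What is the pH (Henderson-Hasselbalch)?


pH = pKa + log10([A-]/[HA])
pH = 9.4 + log10(11.15)
pH = 10.4473

10.4473


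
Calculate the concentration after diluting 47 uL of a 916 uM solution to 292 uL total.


C2 = C1 * V1 / V2
C2 = 916 * 47 / 292
C2 = 147.4384 uM

147.4384 uM


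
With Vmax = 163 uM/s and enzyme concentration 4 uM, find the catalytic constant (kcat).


kcat = Vmax / [E]t
kcat = 163 / 4
kcat = 40.75 s^-1

40.75 s^-1


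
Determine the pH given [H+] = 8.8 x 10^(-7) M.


pH = -log10([H+])
pH = -log10(8.8 x 10^(-7))
pH = 6.0555

6.0555


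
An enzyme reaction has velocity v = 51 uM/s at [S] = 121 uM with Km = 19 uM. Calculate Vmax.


Vmax = v * (Km + [S]) / [S]
Vmax = 51 * (19 + 121) / 121
Vmax = 59.0083 uM/s

59.0083 uM/s


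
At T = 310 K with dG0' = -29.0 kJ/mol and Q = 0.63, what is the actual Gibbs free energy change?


dG = dG0' + RT * ln(Q) / 1000
dG = -29.0 + 8.314 * 310 * ln(0.63) / 1000
dG = -30.1908 kJ/mol

-30.1908 kJ/mol


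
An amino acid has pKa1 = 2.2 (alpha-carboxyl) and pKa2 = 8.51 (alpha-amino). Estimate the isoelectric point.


pI = (pKa1 + pKa2) / 2
pI = (2.2 + 8.51) / 2
pI = 5.355

5.355


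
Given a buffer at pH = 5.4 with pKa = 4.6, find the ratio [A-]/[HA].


[A-]/[HA] = 10^(pH - pKa)
= 10^(5.4 - 4.6)
= 6.3096

6.3096


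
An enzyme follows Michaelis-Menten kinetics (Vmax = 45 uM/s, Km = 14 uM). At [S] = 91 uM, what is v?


v = Vmax * [S] / (Km + [S])
v = 45 * 91 / (14 + 91)
v = 39.0 uM/s

39.0 uM/s


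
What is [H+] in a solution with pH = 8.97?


[H+] = 10^(-pH)
[H+] = 10^(-8.97)
[H+] = 1.072e-09 M

1.072e-09 M


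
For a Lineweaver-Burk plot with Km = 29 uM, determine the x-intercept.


x-intercept = -1/Km
= -1/29
= -0.0345 1/uM

-0.0345 1/uM


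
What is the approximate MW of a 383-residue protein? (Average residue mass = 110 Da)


MW = n_residues * 110 Da
MW = 383 * 110
MW = 42130 Da

42130 Da


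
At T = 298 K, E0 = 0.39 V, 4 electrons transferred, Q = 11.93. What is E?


E = E0 - (RT/nF) * ln(Q)
E = 0.39 - (8.314 * 298 / (4 * 96485)) * ln(11.93)
E = 0.3741 V

0.3741 V


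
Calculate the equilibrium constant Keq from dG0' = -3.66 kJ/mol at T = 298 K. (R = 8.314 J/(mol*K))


Keq = exp(-dG0 * 1000 / (R * T))
Keq = exp(-(-3.66) * 1000 / (8.314 * 298))
Keq = 4.3809

4.3809


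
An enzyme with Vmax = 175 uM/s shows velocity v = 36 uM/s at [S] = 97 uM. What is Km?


Km = [S] * (Vmax - v) / v
Km = 97 * (175 - 36) / 36
Km = 374.5278 uM

374.5278 uM


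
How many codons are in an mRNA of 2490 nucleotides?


codons = nucleotides / 3
codons = 2490 / 3 = 830

830


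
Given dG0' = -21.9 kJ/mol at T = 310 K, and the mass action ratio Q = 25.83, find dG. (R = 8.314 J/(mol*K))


dG = dG0' + RT * ln(Q) / 1000
dG = -21.9 + 8.314 * 310 * ln(25.83) / 1000
dG = -13.5197 kJ/mol

-13.5197 kJ/mol


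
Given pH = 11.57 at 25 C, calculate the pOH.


pOH = 14 - pH
pOH = 14 - 11.57
pOH = 2.43

2.43


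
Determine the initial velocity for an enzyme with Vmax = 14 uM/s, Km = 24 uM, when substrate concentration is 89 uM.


v = Vmax * [S] / (Km + [S])
v = 14 * 89 / (24 + 89)
v = 11.0265 uM/s

11.0265 uM/s


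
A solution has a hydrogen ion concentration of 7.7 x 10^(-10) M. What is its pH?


pH = -log10([H+])
pH = -log10(7.7 x 10^(-10))
pH = 9.1135

9.1135


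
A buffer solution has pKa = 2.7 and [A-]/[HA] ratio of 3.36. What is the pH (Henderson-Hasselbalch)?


pH = pKa + log10([A-]/[HA])
pH = 2.7 + log10(3.36)
pH = 3.2263

3.2263


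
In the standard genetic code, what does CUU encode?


Standard genetic code lookup.
Codon CUU -> Leu

Leu


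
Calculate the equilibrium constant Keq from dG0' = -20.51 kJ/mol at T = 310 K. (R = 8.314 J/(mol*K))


Keq = exp(-dG0 * 1000 / (R * T))
Keq = exp(-(-20.51) * 1000 / (8.314 * 310))
Keq = 2857.8274

2857.8274


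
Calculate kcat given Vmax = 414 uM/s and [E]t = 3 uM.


kcat = Vmax / [E]t
kcat = 414 / 3
kcat = 138.0 s^-1

138.0 s^-1


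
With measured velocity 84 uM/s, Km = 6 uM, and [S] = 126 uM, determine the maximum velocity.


Vmax = v * (Km + [S]) / [S]
Vmax = 84 * (6 + 126) / 126
Vmax = 88.0 uM/s

88.0 uM/s


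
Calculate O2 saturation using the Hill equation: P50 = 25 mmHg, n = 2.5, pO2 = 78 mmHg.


Y = pO2^n / (P50^n + pO2^n)
Y = 78^2.5 / (25^2.5 + 78^2.5)
Y = 94.5%

94.5%


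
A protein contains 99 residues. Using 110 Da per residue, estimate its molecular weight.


MW = n_residues * 110 Da
MW = 99 * 110
MW = 10890 Da

10890 Da


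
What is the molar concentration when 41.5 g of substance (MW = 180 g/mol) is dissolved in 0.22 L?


C = (mass / MW) / volume
C = (41.5 / 180) / 0.22
C = 1.048 M

1.048 M


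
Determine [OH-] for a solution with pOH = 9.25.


[OH-] = 10^(-pOH)
[OH-] = 10^(-9.25)
[OH-] = 5.623e-10 M

5.623e-10 M


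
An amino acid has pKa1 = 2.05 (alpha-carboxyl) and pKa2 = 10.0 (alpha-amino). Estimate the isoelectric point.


pI = (pKa1 + pKa2) / 2
pI = (2.05 + 10.0) / 2
pI = 6.025

6.025


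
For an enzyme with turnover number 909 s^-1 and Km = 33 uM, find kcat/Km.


Catalytic efficiency = kcat / Km
= 909 / 33
= 27.5455 uM^-1*s^-1

27.5455 uM^-1*s^-1


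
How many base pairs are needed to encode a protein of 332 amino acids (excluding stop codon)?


Each amino acid = 1 codon = 3 bp
bp = 332 * 3 = 996 bp

996 bp


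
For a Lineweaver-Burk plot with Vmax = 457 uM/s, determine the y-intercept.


y-intercept = 1/Vmax
= 1/457
= 0.0022 s/uM

0.0022 s/uM


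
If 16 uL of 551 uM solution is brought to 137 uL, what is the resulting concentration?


C2 = C1 * V1 / V2
C2 = 551 * 16 / 137
C2 = 64.3504 uM

64.3504 uM


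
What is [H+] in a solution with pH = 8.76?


[H+] = 10^(-pH)
[H+] = 10^(-8.76)
[H+] = 1.738e-09 M

1.738e-09 M


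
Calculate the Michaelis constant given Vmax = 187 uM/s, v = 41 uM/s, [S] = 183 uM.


Km = [S] * (Vmax - v) / v
Km = 183 * (187 - 41) / 41
Km = 651.6585 uM

651.6585 uM


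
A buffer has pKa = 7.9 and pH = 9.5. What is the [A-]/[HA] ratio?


[A-]/[HA] = 10^(pH - pKa)
= 10^(9.5 - 7.9)
= 39.8107

39.8107


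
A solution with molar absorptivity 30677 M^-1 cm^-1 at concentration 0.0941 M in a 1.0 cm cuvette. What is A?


A = epsilon * c * l
A = 30677 * 0.0941 * 1.0
A = 2886.7057

2886.7057


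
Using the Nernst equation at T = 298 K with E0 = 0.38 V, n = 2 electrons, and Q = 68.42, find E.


E = E0 - (RT/nF) * ln(Q)
E = 0.38 - (8.314 * 298 / (2 * 96485)) * ln(68.42)
E = 0.3257 V

0.3257 V


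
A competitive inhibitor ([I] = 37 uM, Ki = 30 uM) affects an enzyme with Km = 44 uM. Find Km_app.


Km_app = Km * (1 + [I]/Ki)
Km_app = 44 * (1 + 37/30)
Km_app = 98.2667 uM

98.2667 uM


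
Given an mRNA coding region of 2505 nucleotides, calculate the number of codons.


codons = nucleotides / 3
codons = 2505 / 3 = 835

835


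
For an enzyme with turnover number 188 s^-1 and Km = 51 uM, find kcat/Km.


Catalytic efficiency = kcat / Km
= 188 / 51
= 3.6863 uM^-1*s^-1

3.6863 uM^-1*s^-1


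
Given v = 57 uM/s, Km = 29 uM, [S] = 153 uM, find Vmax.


Vmax = v * (Km + [S]) / [S]
Vmax = 57 * (29 + 153) / 153
Vmax = 67.8039 uM/s

67.8039 uM/s


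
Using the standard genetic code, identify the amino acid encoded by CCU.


Standard genetic code lookup.
Codon CCU -> Pro

Pro


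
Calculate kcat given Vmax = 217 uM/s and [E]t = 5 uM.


kcat = Vmax / [E]t
kcat = 217 / 5
kcat = 43.4 s^-1

43.4 s^-1


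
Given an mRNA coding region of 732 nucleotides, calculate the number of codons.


codons = nucleotides / 3
codons = 732 / 3 = 244

244


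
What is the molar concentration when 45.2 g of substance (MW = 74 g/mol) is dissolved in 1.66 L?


C = (mass / MW) / volume
C = (45.2 / 74) / 1.66
C = 0.368 M

0.368 M


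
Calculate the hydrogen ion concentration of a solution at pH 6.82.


[H+] = 10^(-pH)
[H+] = 10^(-6.82)
[H+] = 1.514e-07 M

1.514e-07 M


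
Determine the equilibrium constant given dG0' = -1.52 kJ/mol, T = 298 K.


Keq = exp(-dG0 * 1000 / (R * T))
Keq = exp(-(-1.52) * 1000 / (8.314 * 298))
Keq = 1.8469

1.8469


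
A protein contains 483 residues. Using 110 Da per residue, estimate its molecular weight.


MW = n_residues * 110 Da
MW = 483 * 110
MW = 53130 Da

53130 Da


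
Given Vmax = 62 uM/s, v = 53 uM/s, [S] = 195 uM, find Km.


Km = [S] * (Vmax - v) / v
Km = 195 * (62 - 53) / 53
Km = 33.1132 uM

33.1132 uM


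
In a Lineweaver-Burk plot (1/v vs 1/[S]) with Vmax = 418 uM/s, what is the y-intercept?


y-intercept = 1/Vmax
= 1/418
= 0.0024 s/uM

0.0024 s/uM


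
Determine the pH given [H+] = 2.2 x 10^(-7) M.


pH = -log10([H+])
pH = -log10(2.2 x 10^(-7))
pH = 6.6576

6.6576


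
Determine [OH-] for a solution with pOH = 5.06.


[OH-] = 10^(-pOH)
[OH-] = 10^(-5.06)
[OH-] = 8.710e-06 M

8.710e-06 M


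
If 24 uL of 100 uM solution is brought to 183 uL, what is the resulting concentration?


C2 = C1 * V1 / V2
C2 = 100 * 24 / 183
C2 = 13.1148 uM

13.1148 uM


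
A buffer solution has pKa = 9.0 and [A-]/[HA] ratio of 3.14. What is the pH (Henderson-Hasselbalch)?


pH = pKa + log10([A-]/[HA])
pH = 9.0 + log10(3.14)
pH = 9.4969

9.4969


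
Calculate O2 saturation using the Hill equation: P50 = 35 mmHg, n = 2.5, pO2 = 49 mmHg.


Y = pO2^n / (P50^n + pO2^n)
Y = 49^2.5 / (35^2.5 + 49^2.5)
Y = 69.87%

69.87%


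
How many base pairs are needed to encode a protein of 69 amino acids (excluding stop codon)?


Each amino acid = 1 codon = 3 bp
bp = 69 * 3 = 207 bp

207 bp


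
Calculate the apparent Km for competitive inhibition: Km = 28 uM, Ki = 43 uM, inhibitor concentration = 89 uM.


Km_app = Km * (1 + [I]/Ki)
Km_app = 28 * (1 + 89/43)
Km_app = 85.9535 uM

85.9535 uM


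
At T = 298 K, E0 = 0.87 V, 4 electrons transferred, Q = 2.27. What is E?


E = E0 - (RT/nF) * ln(Q)
E = 0.87 - (8.314 * 298 / (4 * 96485)) * ln(2.27)
E = 0.8647 V

0.8647 V


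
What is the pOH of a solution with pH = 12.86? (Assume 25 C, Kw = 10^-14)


pOH = 14 - pH
pOH = 14 - 12.86
pOH = 1.14

1.14


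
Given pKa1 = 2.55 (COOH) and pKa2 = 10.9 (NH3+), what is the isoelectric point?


pI = (pKa1 + pKa2) / 2
pI = (2.55 + 10.9) / 2
pI = 6.725

6.725


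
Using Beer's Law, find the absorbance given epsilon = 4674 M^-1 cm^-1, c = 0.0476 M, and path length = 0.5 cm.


A = epsilon * c * l
A = 4674 * 0.0476 * 0.5
A = 111.2412

111.2412


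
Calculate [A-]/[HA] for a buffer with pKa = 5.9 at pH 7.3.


[A-]/[HA] = 10^(pH - pKa)
= 10^(7.3 - 5.9)
= 25.1189

25.1189


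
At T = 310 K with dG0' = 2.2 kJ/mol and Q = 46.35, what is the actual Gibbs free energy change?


dG = dG0' + RT * ln(Q) / 1000
dG = 2.2 + 8.314 * 310 * ln(46.35) / 1000
dG = 12.0872 kJ/mol

12.0872 kJ/mol


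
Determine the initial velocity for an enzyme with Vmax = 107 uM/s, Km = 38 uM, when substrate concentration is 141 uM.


v = Vmax * [S] / (Km + [S])
v = 107 * 141 / (38 + 141)
v = 84.2849 uM/s

84.2849 uM/s


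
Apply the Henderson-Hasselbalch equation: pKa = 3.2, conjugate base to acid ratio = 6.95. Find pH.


pH = pKa + log10([A-]/[HA])
pH = 3.2 + log10(6.95)
pH = 4.042

4.042


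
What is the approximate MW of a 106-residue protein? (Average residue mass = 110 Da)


MW = n_residues * 110 Da
MW = 106 * 110
MW = 11660 Da

11660 Da


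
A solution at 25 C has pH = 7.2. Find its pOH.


pOH = 14 - pH
pOH = 14 - 7.2
pOH = 6.8

6.8


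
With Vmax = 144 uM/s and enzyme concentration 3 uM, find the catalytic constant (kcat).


kcat = Vmax / [E]t
kcat = 144 / 3
kcat = 48.0 s^-1

48.0 s^-1


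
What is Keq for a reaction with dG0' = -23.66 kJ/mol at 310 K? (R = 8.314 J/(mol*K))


Keq = exp(-dG0 * 1000 / (R * T))
Keq = exp(-(-23.66) * 1000 / (8.314 * 310))
Keq = 9701.2235

9701.2235


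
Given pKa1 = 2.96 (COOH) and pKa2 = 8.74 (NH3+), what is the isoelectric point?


pI = (pKa1 + pKa2) / 2
pI = (2.96 + 8.74) / 2
pI = 5.85

5.85


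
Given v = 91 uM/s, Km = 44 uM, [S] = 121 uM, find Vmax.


Vmax = v * (Km + [S]) / [S]
Vmax = 91 * (44 + 121) / 121
Vmax = 124.0909 uM/s

124.0909 uM/s


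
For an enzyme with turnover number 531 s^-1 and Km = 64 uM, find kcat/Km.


Catalytic efficiency = kcat / Km
= 531 / 64
= 8.2969 uM^-1*s^-1

8.2969 uM^-1*s^-1


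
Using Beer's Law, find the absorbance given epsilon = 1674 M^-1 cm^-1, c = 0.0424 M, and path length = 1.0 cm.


A = epsilon * c * l
A = 1674 * 0.0424 * 1.0
A = 70.9776

70.9776


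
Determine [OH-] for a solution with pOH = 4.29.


[OH-] = 10^(-pOH)
[OH-] = 10^(-4.29)
[OH-] = 5.129e-05 M

5.129e-05 M


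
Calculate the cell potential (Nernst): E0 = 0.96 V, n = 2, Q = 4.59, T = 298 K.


E = E0 - (RT/nF) * ln(Q)
E = 0.96 - (8.314 * 298 / (2 * 96485)) * ln(4.59)
E = 0.9404 V

0.9404 V


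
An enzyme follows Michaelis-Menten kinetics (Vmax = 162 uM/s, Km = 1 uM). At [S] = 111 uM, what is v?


v = Vmax * [S] / (Km + [S])
v = 162 * 111 / (1 + 111)
v = 160.5536 uM/s

160.5536 uM/s


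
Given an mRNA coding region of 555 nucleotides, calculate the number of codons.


codons = nucleotides / 3
codons = 555 / 3 = 185

185


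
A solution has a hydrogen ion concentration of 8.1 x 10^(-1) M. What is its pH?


pH = -log10([H+])
pH = -log10(8.1 x 10^(-1))
pH = 0.0915

0.0915


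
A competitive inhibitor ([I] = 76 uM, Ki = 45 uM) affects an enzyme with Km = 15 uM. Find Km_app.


Km_app = Km * (1 + [I]/Ki)
Km_app = 15 * (1 + 76/45)
Km_app = 40.3333 uM

40.3333 uM


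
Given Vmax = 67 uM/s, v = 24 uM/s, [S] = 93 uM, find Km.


Km = [S] * (Vmax - v) / v
Km = 93 * (67 - 24) / 24
Km = 166.625 uM

166.625 uM


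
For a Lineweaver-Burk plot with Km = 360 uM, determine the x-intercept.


x-intercept = -1/Km
= -1/360
= -0.0028 1/uM

-0.0028 1/uM


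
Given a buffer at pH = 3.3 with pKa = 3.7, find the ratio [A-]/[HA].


[A-]/[HA] = 10^(pH - pKa)
= 10^(3.3 - 3.7)
= 0.3981

0.3981


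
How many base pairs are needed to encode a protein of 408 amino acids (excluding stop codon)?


Each amino acid = 1 codon = 3 bp
bp = 408 * 3 = 1224 bp

1224 bp


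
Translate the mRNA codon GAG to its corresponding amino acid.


Standard genetic code lookup.
Codon GAG -> Glu

Glu


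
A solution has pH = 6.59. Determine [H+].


[H+] = 10^(-pH)
[H+] = 10^(-6.59)
[H+] = 2.570e-07 M

2.570e-07 M


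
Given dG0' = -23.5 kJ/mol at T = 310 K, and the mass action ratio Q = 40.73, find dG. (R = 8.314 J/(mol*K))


dG = dG0' + RT * ln(Q) / 1000
dG = -23.5 + 8.314 * 310 * ln(40.73) / 1000
dG = -13.9459 kJ/mol

-13.9459 kJ/mol


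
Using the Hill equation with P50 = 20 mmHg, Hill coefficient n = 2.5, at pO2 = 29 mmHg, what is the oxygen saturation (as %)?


Y = pO2^n / (P50^n + pO2^n)
Y = 29^2.5 / (20^2.5 + 29^2.5)
Y = 71.69%

71.69%


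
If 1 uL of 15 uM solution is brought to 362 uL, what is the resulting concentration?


C2 = C1 * V1 / V2
C2 = 15 * 1 / 362
C2 = 0.0414 uM

0.0414 uM


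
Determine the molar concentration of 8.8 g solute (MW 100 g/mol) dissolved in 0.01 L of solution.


C = (mass / MW) / volume
C = (8.8 / 100) / 0.01
C = 8.8 M

8.8 M


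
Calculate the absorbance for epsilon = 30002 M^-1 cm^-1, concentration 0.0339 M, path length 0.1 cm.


A = epsilon * c * l
A = 30002 * 0.0339 * 0.1
A = 101.7068

101.7068


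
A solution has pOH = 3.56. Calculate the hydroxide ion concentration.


[OH-] = 10^(-pOH)
[OH-] = 10^(-3.56)
[OH-] = 2.754e-04 M

2.754e-04 M


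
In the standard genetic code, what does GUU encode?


Standard genetic code lookup.
Codon GUU -> Val

Val


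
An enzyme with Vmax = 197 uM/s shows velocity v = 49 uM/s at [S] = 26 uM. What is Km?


Km = [S] * (Vmax - v) / v
Km = 26 * (197 - 49) / 49
Km = 78.5306 uM

78.5306 uM


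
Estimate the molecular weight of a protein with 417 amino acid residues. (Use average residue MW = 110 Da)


MW = n_residues * 110 Da
MW = 417 * 110
MW = 45870 Da

45870 Da


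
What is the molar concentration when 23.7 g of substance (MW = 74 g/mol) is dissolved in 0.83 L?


C = (mass / MW) / volume
C = (23.7 / 74) / 0.83
C = 0.3859 M

0.3859 M


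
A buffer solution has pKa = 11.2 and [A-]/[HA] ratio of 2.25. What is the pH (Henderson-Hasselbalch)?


pH = pKa + log10([A-]/[HA])
pH = 11.2 + log10(2.25)
pH = 11.5522

11.5522


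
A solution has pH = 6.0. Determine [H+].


[H+] = 10^(-pH)
[H+] = 10^(-6.0)
[H+] = 1.000e-06 M

1.000e-06 M


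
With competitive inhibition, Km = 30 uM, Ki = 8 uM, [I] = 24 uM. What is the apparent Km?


Km_app = Km * (1 + [I]/Ki)
Km_app = 30 * (1 + 24/8)
Km_app = 120.0 uM

120.0 uM


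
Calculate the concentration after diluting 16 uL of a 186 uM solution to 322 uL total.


C2 = C1 * V1 / V2
C2 = 186 * 16 / 322
C2 = 9.2422 uM

9.2422 uM


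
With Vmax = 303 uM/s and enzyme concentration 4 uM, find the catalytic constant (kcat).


kcat = Vmax / [E]t
kcat = 303 / 4
kcat = 75.75 s^-1

75.75 s^-1


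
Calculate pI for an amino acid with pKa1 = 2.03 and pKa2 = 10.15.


pI = (pKa1 + pKa2) / 2
pI = (2.03 + 10.15) / 2
pI = 6.09

6.09


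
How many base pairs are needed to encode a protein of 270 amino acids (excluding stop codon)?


Each amino acid = 1 codon = 3 bp
bp = 270 * 3 = 810 bp

810 bp


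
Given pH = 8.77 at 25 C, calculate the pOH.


pOH = 14 - pH
pOH = 14 - 8.77
pOH = 5.23

5.23


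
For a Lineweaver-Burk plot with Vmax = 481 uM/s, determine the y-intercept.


y-intercept = 1/Vmax
= 1/481
= 0.0021 s/uM

0.0021 s/uM


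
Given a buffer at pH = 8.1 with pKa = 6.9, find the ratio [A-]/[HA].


[A-]/[HA] = 10^(pH - pKa)
= 10^(8.1 - 6.9)
= 15.8489

15.8489


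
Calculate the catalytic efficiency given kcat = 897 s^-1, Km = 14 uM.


Catalytic efficiency = kcat / Km
= 897 / 14
= 64.0714 uM^-1*s^-1

64.0714 uM^-1*s^-1


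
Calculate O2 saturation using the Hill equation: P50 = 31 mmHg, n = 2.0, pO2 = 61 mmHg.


Y = pO2^n / (P50^n + pO2^n)
Y = 61^2.0 / (31^2.0 + 61^2.0)
Y = 79.47%

79.47%


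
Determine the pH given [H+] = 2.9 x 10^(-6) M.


pH = -log10([H+])
pH = -log10(2.9 x 10^(-6))
pH = 5.5376

5.5376


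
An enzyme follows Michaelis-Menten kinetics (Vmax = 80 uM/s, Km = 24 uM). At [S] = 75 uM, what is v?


v = Vmax * [S] / (Km + [S])
v = 80 * 75 / (24 + 75)
v = 60.6061 uM/s

60.6061 uM/s


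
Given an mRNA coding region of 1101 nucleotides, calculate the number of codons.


codons = nucleotides / 3
codons = 1101 / 3 = 367

367


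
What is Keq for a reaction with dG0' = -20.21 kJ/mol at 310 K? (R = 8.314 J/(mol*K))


Keq = exp(-dG0 * 1000 / (R * T))
Keq = exp(-(-20.21) * 1000 / (8.314 * 310))
Keq = 2543.8091

2543.8091


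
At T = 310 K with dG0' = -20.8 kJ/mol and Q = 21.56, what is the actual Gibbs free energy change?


dG = dG0' + RT * ln(Q) / 1000
dG = -20.8 + 8.314 * 310 * ln(21.56) / 1000
dG = -12.8854 kJ/mol

-12.8854 kJ/mol


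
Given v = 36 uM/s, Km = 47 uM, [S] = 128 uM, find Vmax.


Vmax = v * (Km + [S]) / [S]
Vmax = 36 * (47 + 128) / 128
Vmax = 49.2188 uM/s

49.2188 uM/s


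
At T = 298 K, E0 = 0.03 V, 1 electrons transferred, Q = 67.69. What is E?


E = E0 - (RT/nF) * ln(Q)
E = 0.03 - (8.314 * 298 / (1 * 96485)) * ln(67.69)
E = -0.0782 V

-0.0782 V


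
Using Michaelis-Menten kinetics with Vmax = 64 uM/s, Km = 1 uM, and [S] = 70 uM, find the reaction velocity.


v = Vmax * [S] / (Km + [S])
v = 64 * 70 / (1 + 70)
v = 63.0986 uM/s

63.0986 uM/s


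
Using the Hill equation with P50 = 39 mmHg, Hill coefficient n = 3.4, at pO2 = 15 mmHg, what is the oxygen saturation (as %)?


Y = pO2^n / (P50^n + pO2^n)
Y = 15^3.4 / (39^3.4 + 15^3.4)
Y = 3.74%

3.74%


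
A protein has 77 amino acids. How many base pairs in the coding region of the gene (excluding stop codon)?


Each amino acid = 1 codon = 3 bp
bp = 77 * 3 = 231 bp

231 bp


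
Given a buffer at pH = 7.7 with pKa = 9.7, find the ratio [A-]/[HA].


[A-]/[HA] = 10^(pH - pKa)
= 10^(7.7 - 9.7)
= 0.01

0.01


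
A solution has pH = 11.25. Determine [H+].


[H+] = 10^(-pH)
[H+] = 10^(-11.25)
[H+] = 5.623e-12 M

5.623e-12 M


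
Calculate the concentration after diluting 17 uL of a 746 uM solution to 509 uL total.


C2 = C1 * V1 / V2
C2 = 746 * 17 / 509
C2 = 24.9155 uM

24.9155 uM


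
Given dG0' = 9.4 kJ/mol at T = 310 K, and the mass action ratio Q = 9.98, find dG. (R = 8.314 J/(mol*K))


dG = dG0' + RT * ln(Q) / 1000
dG = 9.4 + 8.314 * 310 * ln(9.98) / 1000
dG = 15.3294 kJ/mol

15.3294 kJ/mol


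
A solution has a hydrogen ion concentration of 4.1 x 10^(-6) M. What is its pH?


pH = -log10([H+])
pH = -log10(4.1 x 10^(-6))
pH = 5.3872

5.3872


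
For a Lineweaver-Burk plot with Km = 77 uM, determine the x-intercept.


x-intercept = -1/Km
= -1/77
= -0.013 1/uM

-0.013 1/uM


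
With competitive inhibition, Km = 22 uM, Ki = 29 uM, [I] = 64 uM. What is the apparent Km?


Km_app = Km * (1 + [I]/Ki)
Km_app = 22 * (1 + 64/29)
Km_app = 70.5517 uM

70.5517 uM


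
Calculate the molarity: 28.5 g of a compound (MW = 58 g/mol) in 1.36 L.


C = (mass / MW) / volume
C = (28.5 / 58) / 1.36
C = 0.3613 M

0.3613 M


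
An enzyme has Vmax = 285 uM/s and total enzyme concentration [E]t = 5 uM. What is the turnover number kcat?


kcat = Vmax / [E]t
kcat = 285 / 5
kcat = 57.0 s^-1

57.0 s^-1


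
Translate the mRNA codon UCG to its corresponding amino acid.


Standard genetic code lookup.
Codon UCG -> Ser

Ser


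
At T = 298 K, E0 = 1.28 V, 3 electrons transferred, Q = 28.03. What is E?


E = E0 - (RT/nF) * ln(Q)
E = 1.28 - (8.314 * 298 / (3 * 96485)) * ln(28.03)
E = 1.2515 V

1.2515 V
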